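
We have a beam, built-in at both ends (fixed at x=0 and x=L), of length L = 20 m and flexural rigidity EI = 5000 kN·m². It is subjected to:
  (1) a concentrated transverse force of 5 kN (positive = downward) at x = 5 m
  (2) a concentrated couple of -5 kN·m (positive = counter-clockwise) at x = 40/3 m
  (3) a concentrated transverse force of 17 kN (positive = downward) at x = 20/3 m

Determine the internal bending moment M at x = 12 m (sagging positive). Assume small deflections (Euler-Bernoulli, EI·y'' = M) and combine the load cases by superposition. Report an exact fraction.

M(12) = 4019/432 kN·m

Load 1 — point force P=5 kN at a=5 m (b=L-a=15):
  M_1 = Pa²(a+3b)(L-x)/L³ - Pa²b/L²  [x>a] = 5·5²·(5+3·15)·(20-12)/20³ - 5·5²·15/20² = 25/16 kN·m
Load 2 — applied couple M₀=-5 kN·m at a=40/3 m (b=L-a=20/3):
  M_2 = R_Ax - M_A  [x≤a] with R_A=-1/3, M_A=-5/3 = (-1/3)·12 - (-5/3) = -7/3 kN·m
Load 3 — point force P=17 kN at a=20/3 m (b=L-a=40/3):
  M_3 = Pa²(a+3b)(L-x)/L³ - Pa²b/L²  [x>a] = 17·(20/3)²·((20/3)+3·(40/3))·(20-12)/20³ - 17·(20/3)²·(40/3)/20² = 272/27 kN·m
Superposition: M = Σ M_i = 4019/432 kN·m ≈ 9.303241 kN·m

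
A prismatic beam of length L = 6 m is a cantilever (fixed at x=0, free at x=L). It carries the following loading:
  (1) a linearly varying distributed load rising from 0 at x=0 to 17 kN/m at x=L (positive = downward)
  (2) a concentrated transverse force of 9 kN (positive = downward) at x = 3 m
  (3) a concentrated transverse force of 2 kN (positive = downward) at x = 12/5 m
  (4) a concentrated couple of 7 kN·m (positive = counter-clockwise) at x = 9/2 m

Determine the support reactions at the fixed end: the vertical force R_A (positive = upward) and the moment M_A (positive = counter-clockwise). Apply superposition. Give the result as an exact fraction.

Load 1 — triangular load w₀=17 kN/m (0→w₀ over full span):
  R_A = w₀L/2 = 17·6/2 = 51 kN
  M_A = w₀L²/3 = 17·6²/3 = 204 kN·m
Load 2 — point force P=9 kN at a=3 m (b=L-a=3):
  R_A = P = 9 kN
  M_A = Pa = 9·3 = 27 kN·m
Load 3 — point force P=2 kN at a=12/5 m (b=L-a=18/5):
  R_A = P = 2 kN
  M_A = Pa = 2·(12/5) = 24/5 kN·m
Load 4 — applied couple M₀=7 kN·m at a=9/2 m (b=L-a=3/2):
  R_A = 0 kN
  M_A = -M₀ = -7 kN·m
Superposition: R_A = 62 kN, M_A = 1144/5 kN·m

R_A = 62 kN, M_A = 1144/5 kN·m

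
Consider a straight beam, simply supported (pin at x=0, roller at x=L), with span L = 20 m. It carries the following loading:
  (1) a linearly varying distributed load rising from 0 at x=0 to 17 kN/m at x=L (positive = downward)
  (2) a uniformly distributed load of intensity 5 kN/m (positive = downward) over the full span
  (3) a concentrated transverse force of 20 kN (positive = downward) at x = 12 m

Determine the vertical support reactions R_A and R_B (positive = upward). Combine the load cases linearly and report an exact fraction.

Load 1 — triangular load w₀=17 kN/m (0→w₀ over full span):
  R_A = w₀L/6 = 17·20/6 = 170/3 kN
  R_B = w₀L/3 = 17·20/3 = 340/3 kN
Load 2 — uniform load w=5 kN/m over full span:
  R_A = wL/2 = 5·20/2 = 50 kN
  R_B = wL/2 = 5·20/2 = 50 kN
Load 3 — point force P=20 kN at a=12 m (b=L-a=8):
  R_A = Pb/L = 20·8/20 = 8 kN
  R_B = Pa/L = 20·12/20 = 12 kN
Superposition: R_A = 344/3 kN, R_B = 526/3 kN

R_A = 344/3 kN, R_B = 526/3 kN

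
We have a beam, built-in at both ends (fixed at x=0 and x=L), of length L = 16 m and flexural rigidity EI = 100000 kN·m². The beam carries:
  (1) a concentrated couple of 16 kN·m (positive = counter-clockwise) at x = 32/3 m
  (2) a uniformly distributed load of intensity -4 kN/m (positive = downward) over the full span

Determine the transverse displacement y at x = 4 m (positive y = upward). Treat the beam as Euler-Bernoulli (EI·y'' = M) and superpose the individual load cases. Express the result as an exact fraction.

y(4) = 4/1125 m

Load 1 — applied couple M₀=16 kN·m at a=32/3 m (b=L-a=16/3):
  y_1 = (R_Ax³/6 - M_Ax²/2)/EI  [x≤a] with R_A=4/3, M_A=16/3 = ((4/3)·4³/6 - (16/3)·4²/2)/100000 = -8/28125 m
Load 2 — uniform load w=-4 kN/m over full span:
  y_2 = -wx²(L-x)²/(24EI) = -(-4)·4²·(16-4)²/(24·100000) = 12/3125 m
Superposition: y = Σ y_i = 4/1125 m ≈ 0.003556 m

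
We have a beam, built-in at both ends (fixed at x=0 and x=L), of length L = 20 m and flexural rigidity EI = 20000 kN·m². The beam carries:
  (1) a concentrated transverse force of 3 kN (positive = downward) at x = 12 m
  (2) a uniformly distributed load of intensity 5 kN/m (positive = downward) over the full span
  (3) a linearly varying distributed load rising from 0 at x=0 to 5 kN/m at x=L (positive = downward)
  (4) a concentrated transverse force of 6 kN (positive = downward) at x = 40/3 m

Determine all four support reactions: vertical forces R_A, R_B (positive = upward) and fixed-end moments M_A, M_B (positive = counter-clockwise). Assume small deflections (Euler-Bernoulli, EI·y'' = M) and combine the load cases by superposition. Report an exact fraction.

R_A = 76063/1125 kN, M_A = 55796/225 kN·m, R_B = 102812/1125 kN, M_B = -65944/225 kN·m

Load 1 — point force P=3 kN at a=12 m (b=L-a=8):
  R_A = Pb²(3a+b)/L³ = 3·8²·(3·12+8)/20³ = 132/125 kN
  M_A = Pab²/L² = 3·12·8²/20² = 144/25 kN·m
  R_B = Pa²(a+3b)/L³ = 3·12²·(12+3·8)/20³ = 243/125 kN
  M_B = -Pa²b/L² = -3·12²·8/20² = -216/25 kN·m
Load 2 — uniform load w=5 kN/m over full span:
  R_A = wL/2 = 5·20/2 = 50 kN
  M_A = wL²/12 = 5·20²/12 = 500/3 kN·m
  R_B = wL/2 = 5·20/2 = 50 kN
  M_B = -wL²/12 = -5·20²/12 = -500/3 kN·m
Load 3 — triangular load w₀=5 kN/m (0→w₀ over full span):
  R_A = 3w₀L/20 = 3·5·20/20 = 15 kN
  M_A = w₀L²/30 = 5·20²/30 = 200/3 kN·m
  R_B = 7w₀L/20 = 7·5·20/20 = 35 kN
  M_B = -w₀L²/20 = -5·20²/20 = -100 kN·m
Load 4 — point force P=6 kN at a=40/3 m (b=L-a=20/3):
  R_A = Pb²(3a+b)/L³ = 6·(20/3)²·(3·(40/3)+(20/3))/20³ = 14/9 kN
  M_A = Pab²/L² = 6·(40/3)·(20/3)²/20² = 80/9 kN·m
  R_B = Pa²(a+3b)/L³ = 6·(40/3)²·((40/3)+3·(20/3))/20³ = 40/9 kN
  M_B = -Pa²b/L² = -6·(40/3)²·(20/3)/20² = -160/9 kN·m
Superposition: R_A = 76063/1125 kN, M_A = 55796/225 kN·m, R_B = 102812/1125 kN, M_B = -65944/225 kN·m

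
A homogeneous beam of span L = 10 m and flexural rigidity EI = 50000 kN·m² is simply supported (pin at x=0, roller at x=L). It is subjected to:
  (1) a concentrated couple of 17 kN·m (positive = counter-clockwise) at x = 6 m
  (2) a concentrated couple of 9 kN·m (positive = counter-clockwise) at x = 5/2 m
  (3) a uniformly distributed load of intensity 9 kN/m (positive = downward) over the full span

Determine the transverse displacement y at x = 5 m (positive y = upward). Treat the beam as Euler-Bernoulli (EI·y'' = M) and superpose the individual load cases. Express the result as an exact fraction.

Load 1 — applied couple M₀=17 kN·m at a=6 m (b=L-a=4):
  y_1 = (M₀x³/(6L)+C₁x)/EI  [x≤a] with C₁=M₀(3b²-L²)/(6L)=-221/15 = (17·5³/(6·10)+(-221/15)·5)/50000 = -153/200000 m
Load 2 — applied couple M₀=9 kN·m at a=5/2 m (b=L-a=15/2):
  y_2 = (M₀x³/(6L)-M₀(x-a)²/2+C₁x)/EI  [x>a] with C₁=M₀(3b²-L²)/(6L)=165/16 = (9·5³/(6·10)-9·(5-(5/2))²/2+(165/16)·5)/50000 = 27/32000 m
Load 3 — uniform load w=9 kN/m over full span:
  y_3 = -wx(L³-2Lx²+x³)/(24EI) = -9·5·(10³-2·10·5²+5³)/(24·50000) = -3/128 m
Superposition: y = Σ y_i = -18687/800000 m ≈ -0.023359 m

y(5) = -18687/800000 m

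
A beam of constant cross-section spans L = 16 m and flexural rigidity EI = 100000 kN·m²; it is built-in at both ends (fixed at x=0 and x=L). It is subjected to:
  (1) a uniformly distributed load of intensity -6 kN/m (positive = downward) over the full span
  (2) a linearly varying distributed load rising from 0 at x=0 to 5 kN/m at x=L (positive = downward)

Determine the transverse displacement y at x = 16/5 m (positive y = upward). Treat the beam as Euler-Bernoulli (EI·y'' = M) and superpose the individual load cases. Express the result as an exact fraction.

y(16/5) = 77824/29296875 m

Load 1 — uniform load w=-6 kN/m over full span:
  y_1 = -wx²(L-x)²/(24EI) = -(-6)·(16/5)²·(16-(16/5))²/(24·100000) = 8192/1953125 m
Load 2 — triangular load w₀=5 kN/m (0→w₀ over full span):
  y_2 = -w₀x²(L-x)²(x+2L)/(120LEI) = -5·(16/5)²·(16-(16/5))²·((16/5)+2·16)/(120·16·100000) = -45056/29296875 m
Superposition: y = Σ y_i = 77824/29296875 m ≈ 0.002656 m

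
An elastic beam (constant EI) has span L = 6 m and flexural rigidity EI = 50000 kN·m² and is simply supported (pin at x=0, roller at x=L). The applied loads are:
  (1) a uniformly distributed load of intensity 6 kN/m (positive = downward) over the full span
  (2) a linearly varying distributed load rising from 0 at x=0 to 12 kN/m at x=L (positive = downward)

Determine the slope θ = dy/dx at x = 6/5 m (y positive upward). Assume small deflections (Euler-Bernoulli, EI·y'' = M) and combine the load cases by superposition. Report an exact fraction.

Load 1 — uniform load w=6 kN/m over full span:
  θ_1 = -w(L³-6Lx²+4x³)/(24EI) = -6·(6³-6·6·(6/5)²+4·(6/5)³)/(24·50000) = -2673/3125000 rad
Load 2 — triangular load w₀=12 kN/m (0→w₀ over full span):
  θ_2 = -w₀(7L⁴-30L²x²+15x⁴)/(360LEI) = -12·(7·6⁴-30·6²·(6/5)²+15·(6/5)⁴)/(360·6·50000) = -1638/1953125 rad
Superposition: θ = Σ θ_i = -26469/15625000 rad ≈ -0.001694 rad

θ(6/5) = -26469/15625000 rad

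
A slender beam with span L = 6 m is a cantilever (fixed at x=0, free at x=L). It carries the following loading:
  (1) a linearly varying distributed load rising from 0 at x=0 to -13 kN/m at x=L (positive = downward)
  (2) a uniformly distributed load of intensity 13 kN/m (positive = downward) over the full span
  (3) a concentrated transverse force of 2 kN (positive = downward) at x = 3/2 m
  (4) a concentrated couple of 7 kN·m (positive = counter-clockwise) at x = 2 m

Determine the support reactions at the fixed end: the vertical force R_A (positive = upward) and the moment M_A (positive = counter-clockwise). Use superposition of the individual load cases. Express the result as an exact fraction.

R_A = 41 kN, M_A = 74 kN·m

Load 1 — triangular load w₀=-13 kN/m (0→w₀ over full span):
  R_A = w₀L/2 = (-13)·6/2 = -39 kN
  M_A = w₀L²/3 = (-13)·6²/3 = -156 kN·m
Load 2 — uniform load w=13 kN/m over full span:
  R_A = wL = 13·6 = 78 kN
  M_A = wL²/2 = 13·6²/2 = 234 kN·m
Load 3 — point force P=2 kN at a=3/2 m (b=L-a=9/2):
  R_A = P = 2 kN
  M_A = Pa = 2·(3/2) = 3 kN·m
Load 4 — applied couple M₀=7 kN·m at a=2 m (b=L-a=4):
  R_A = 0 kN
  M_A = -M₀ = -7 kN·m
Superposition: R_A = 41 kN, M_A = 74 kN·m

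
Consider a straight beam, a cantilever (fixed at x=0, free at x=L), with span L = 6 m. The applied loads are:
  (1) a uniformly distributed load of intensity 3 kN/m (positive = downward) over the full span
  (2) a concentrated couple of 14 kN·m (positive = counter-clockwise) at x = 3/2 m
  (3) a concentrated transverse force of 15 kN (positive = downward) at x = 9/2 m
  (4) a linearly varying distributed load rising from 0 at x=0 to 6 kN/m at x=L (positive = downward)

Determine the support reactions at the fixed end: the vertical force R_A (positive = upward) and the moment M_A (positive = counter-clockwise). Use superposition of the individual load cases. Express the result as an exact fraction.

Load 1 — uniform load w=3 kN/m over full span:
  R_A = wL = 3·6 = 18 kN
  M_A = wL²/2 = 3·6²/2 = 54 kN·m
Load 2 — applied couple M₀=14 kN·m at a=3/2 m (b=L-a=9/2):
  R_A = 0 kN
  M_A = -M₀ = -14 kN·m
Load 3 — point force P=15 kN at a=9/2 m (b=L-a=3/2):
  R_A = P = 15 kN
  M_A = Pa = 15·(9/2) = 135/2 kN·m
Load 4 — triangular load w₀=6 kN/m (0→w₀ over full span):
  R_A = w₀L/2 = 6·6/2 = 18 kN
  M_A = w₀L²/3 = 6·6²/3 = 72 kN·m
Superposition: R_A = 51 kN, M_A = 359/2 kN·m

R_A = 51 kN, M_A = 359/2 kN·m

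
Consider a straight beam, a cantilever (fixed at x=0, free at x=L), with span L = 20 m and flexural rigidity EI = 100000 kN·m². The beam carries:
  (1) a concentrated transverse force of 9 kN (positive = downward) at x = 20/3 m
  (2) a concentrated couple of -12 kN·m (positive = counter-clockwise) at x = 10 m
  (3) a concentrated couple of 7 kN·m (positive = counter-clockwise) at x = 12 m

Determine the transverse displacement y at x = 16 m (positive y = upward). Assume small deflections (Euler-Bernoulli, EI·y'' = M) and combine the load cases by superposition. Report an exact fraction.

y(16) = -182/5625 m

Load 1 — point force P=9 kN at a=20/3 m (b=L-a=40/3):
  y_1 = -Pa²(3x-a)/(6EI)  [x>a] = -9·(20/3)²·(3·16-(20/3))/(6·100000) = -31/1125 m
Load 2 — applied couple M₀=-12 kN·m at a=10 m (b=L-a=10):
  y_2 = M₀a(2x-a)/(2EI)  [x>a] = (-12)·10·(2·16-10)/(2·100000) = -33/2500 m
Load 3 — applied couple M₀=7 kN·m at a=12 m (b=L-a=8):
  y_3 = M₀a(2x-a)/(2EI)  [x>a] = 7·12·(2·16-12)/(2·100000) = 21/2500 m
Superposition: y = Σ y_i = -182/5625 m ≈ -0.032356 m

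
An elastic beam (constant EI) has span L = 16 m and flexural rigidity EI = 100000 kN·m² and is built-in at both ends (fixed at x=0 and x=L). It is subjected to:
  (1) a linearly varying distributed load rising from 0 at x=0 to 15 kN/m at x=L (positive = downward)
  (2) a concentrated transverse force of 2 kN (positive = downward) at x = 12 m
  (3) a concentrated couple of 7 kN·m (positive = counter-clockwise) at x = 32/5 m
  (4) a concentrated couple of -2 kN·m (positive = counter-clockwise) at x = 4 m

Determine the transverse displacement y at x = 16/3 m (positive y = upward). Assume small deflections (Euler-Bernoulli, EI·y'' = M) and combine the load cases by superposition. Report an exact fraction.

Load 1 — triangular load w₀=15 kN/m (0→w₀ over full span):
  y_1 = -w₀x²(L-x)²(x+2L)/(120LEI) = -15·(16/3)²·(16-(16/3))²·((16/3)+2·16)/(120·16·100000) = -7168/759375 m
Load 2 — point force P=2 kN at a=12 m (b=L-a=4):
  y_2 = -Pb²x²(3aL-(3a+b)x)/(6L³EI)  [x≤a] = -2·4²·(16/3)²·(3·12·16-(3·12+4)·(16/3))/(6·16³·100000) = -34/253125 m
Load 3 — applied couple M₀=7 kN·m at a=32/5 m (b=L-a=48/5):
  y_3 = (R_Ax³/6 - M_Ax²/2)/EI  [x≤a] with R_A=63/100, M_A=21/25 = ((63/100)·(16/3)³/6 - (21/25)·(16/3)²/2)/100000 = 28/703125 m
Load 4 — applied couple M₀=-2 kN·m at a=4 m (b=L-a=12):
  y_4 = (R_Ax³/6 - M_Ax²/2 - M₀(x-a)²/2)/EI  [x>a] with R_A=-9/64, M_A=3/8 = ((-9/64)·(16/3)³/6 - (3/8)·(16/3)²/2 - (-2)·((16/3)-4)²/2)/100000 = -2/28125 m
Superposition: y = Σ y_i = -182344/18984375 m ≈ -0.009605 m

y(16/3) = -182344/18984375 m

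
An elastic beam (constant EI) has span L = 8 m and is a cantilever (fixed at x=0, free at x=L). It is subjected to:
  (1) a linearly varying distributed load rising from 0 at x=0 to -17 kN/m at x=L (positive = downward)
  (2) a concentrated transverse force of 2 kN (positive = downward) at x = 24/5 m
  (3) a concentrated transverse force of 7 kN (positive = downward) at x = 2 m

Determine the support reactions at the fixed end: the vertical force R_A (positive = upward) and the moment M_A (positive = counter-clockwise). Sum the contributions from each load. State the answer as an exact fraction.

Load 1 — triangular load w₀=-17 kN/m (0→w₀ over full span):
  R_A = w₀L/2 = (-17)·8/2 = -68 kN
  M_A = w₀L²/3 = (-17)·8²/3 = -1088/3 kN·m
Load 2 — point force P=2 kN at a=24/5 m (b=L-a=16/5):
  R_A = P = 2 kN
  M_A = Pa = 2·(24/5) = 48/5 kN·m
Load 3 — point force P=7 kN at a=2 m (b=L-a=6):
  R_A = P = 7 kN
  M_A = Pa = 7·2 = 14 kN·m
Superposition: R_A = -59 kN, M_A = -5086/15 kN·m

R_A = -59 kN, M_A = -5086/15 kN·m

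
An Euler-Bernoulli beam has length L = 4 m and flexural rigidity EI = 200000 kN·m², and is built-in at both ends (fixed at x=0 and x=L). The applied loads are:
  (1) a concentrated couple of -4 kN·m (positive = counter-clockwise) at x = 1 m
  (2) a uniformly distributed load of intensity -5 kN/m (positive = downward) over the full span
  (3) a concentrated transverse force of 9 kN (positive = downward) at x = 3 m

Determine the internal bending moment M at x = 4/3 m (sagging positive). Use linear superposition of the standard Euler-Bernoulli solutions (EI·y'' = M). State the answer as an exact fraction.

Load 1 — applied couple M₀=-4 kN·m at a=1 m (b=L-a=3):
  M_1 = R_Ax - M_A - M₀  [x>a] with R_A=-9/8, M_A=3/4 = (-9/8)·(4/3) - (3/4) - (-4) = 7/4 kN·m
Load 2 — uniform load w=-5 kN/m over full span:
  M_2 = wLx/2 - wL²/12 - wx²/2 = (-5)·4·(4/3)/2 - (-5)·4²/12 - (-5)·(4/3)²/2 = -20/9 kN·m
Load 3 — point force P=9 kN at a=3 m (b=L-a=1):
  M_3 = Pb²(3a+b)x/L³ - Pab²/L²  [x≤a] = 9·1²·(3·3+1)·(4/3)/4³ - 9·3·1²/4² = 3/16 kN·m
Superposition: M = Σ M_i = -41/144 kN·m ≈ -0.284722 kN·m

M(4/3) = -41/144 kN·m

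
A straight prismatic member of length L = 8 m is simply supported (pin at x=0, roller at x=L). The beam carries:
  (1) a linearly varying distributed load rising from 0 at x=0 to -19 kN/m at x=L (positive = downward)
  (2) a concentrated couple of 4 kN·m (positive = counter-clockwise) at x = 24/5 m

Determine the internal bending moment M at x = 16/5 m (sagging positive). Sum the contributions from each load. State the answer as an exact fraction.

Load 1 — triangular load w₀=-19 kN/m (0→w₀ over full span):
  M_1 = w₀Lx/6 - w₀x³/(6L) = (-19)·8·(16/5)/6 - (-19)·(16/5)³/(6·8) = -8512/125 kN·m
Load 2 — applied couple M₀=4 kN·m at a=24/5 m (b=L-a=16/5):
  M_2 = M₀x/L  [x≤a] = 4·(16/5)/8 = 8/5 kN·m
Superposition: M = Σ M_i = -8312/125 kN·m ≈ -66.496000 kN·m

M(16/5) = -8312/125 kN·m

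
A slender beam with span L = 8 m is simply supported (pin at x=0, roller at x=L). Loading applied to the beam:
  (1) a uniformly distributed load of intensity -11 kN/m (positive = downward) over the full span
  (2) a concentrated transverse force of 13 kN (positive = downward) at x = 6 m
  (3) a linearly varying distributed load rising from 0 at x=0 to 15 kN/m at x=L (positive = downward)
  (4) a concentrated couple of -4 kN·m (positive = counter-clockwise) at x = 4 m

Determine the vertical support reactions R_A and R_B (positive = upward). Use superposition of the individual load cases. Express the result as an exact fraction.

Load 1 — uniform load w=-11 kN/m over full span:
  R_A = wL/2 = (-11)·8/2 = -44 kN
  R_B = wL/2 = (-11)·8/2 = -44 kN
Load 2 — point force P=13 kN at a=6 m (b=L-a=2):
  R_A = Pb/L = 13·2/8 = 13/4 kN
  R_B = Pa/L = 13·6/8 = 39/4 kN
Load 3 — triangular load w₀=15 kN/m (0→w₀ over full span):
  R_A = w₀L/6 = 15·8/6 = 20 kN
  R_B = w₀L/3 = 15·8/3 = 40 kN
Load 4 — applied couple M₀=-4 kN·m at a=4 m (b=L-a=4):
  R_A = M₀/L = (-4)/8 = -1/2 kN
  R_B = -M₀/L = -(-4)/8 = 1/2 kN
Superposition: R_A = -85/4 kN, R_B = 25/4 kN

R_A = -85/4 kN, R_B = 25/4 kN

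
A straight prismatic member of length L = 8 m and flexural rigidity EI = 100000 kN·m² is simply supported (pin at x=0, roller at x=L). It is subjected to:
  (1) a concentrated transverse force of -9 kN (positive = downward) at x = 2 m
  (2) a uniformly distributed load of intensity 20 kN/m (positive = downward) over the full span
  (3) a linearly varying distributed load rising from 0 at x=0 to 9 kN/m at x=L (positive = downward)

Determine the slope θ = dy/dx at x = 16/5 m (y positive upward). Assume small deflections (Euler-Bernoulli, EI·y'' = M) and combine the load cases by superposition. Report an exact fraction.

θ(16/5) = -584807/375000000 rad

Load 1 — point force P=-9 kN at a=2 m (b=L-a=6):
  θ_1 = -Pa(2L²-6Lx+3x²+a²)/(6LEI)  [x>a] = -(-9)·2·(2·8²-6·8·(16/5)+3·(16/5)²+2²)/(6·8·100000) = 171/5000000 rad
Load 2 — uniform load w=20 kN/m over full span:
  θ_2 = -w(L³-6Lx²+4x³)/(24EI) = -20·(8³-6·8·(16/5)²+4·(16/5)³)/(24·100000) = -296/234375 rad
Load 3 — triangular load w₀=9 kN/m (0→w₀ over full span):
  θ_3 = -w₀(7L⁴-30L²x²+15x⁴)/(360LEI) = -9·(7·8⁴-30·8²·(16/5)²+15·(16/5)⁴)/(360·8·100000) = -646/1953125 rad
Superposition: θ = Σ θ_i = -584807/375000000 rad ≈ -0.001559 rad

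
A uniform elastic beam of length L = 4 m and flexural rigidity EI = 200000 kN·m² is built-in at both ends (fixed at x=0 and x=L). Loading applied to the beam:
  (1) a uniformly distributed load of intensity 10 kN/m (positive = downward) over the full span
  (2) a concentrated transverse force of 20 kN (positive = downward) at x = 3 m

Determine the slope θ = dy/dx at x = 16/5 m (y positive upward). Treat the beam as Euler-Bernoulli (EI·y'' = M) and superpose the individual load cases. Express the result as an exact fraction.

Load 1 — uniform load w=10 kN/m over full span:
  θ_1 = -wx(L-x)(L-2x)/(12EI) = -10·(16/5)·(4-(16/5))·(4-2·(16/5))/(12·200000) = 2/78125 rad
Load 2 — point force P=20 kN at a=3 m (b=L-a=1):
  θ_2 = Pa²(L-x)(2bL-(3b+a)(L-x))/(2L³EI)  [x>a] = 20·3²·(4-(16/5))·(2·1·4-(3·1+3)·(4-(16/5)))/(2·4³·200000) = 9/500000 rad
Superposition: θ = Σ θ_i = 109/2500000 rad ≈ 0.000044 rad

θ(16/5) = 109/2500000 rad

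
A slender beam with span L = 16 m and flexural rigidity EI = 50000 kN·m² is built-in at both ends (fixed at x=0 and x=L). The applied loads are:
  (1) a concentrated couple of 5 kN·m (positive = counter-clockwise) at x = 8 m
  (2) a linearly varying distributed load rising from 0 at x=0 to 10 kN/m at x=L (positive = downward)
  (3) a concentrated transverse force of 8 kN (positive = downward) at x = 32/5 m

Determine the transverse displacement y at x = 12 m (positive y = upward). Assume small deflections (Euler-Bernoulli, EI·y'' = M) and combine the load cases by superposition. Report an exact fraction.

y(12) = -8869/750000 m

Load 1 — applied couple M₀=5 kN·m at a=8 m (b=L-a=8):
  y_1 = (R_Ax³/6 - M_Ax²/2 - M₀(x-a)²/2)/EI  [x>a] with R_A=15/32, M_A=5/4 = ((15/32)·12³/6 - (5/4)·12²/2 - 5·(12-8)²/2)/50000 = 1/10000 m
Load 2 — triangular load w₀=10 kN/m (0→w₀ over full span):
  y_2 = -w₀x²(L-x)²(x+2L)/(120LEI) = -10·12²·(16-12)²·(12+2·16)/(120·16·50000) = -33/3125 m
Load 3 — point force P=8 kN at a=32/5 m (b=L-a=48/5):
  y_3 = -Pa²(L-x)²(3bL-(3b+a)(L-x))/(6L³EI)  [x>a] = -8·(32/5)²·(16-12)²·(3·(48/5)·16-(3·(48/5)+(32/5))·(16-12))/(6·16³·50000) = -64/46875 m
Superposition: y = Σ y_i = -8869/750000 m ≈ -0.011825 m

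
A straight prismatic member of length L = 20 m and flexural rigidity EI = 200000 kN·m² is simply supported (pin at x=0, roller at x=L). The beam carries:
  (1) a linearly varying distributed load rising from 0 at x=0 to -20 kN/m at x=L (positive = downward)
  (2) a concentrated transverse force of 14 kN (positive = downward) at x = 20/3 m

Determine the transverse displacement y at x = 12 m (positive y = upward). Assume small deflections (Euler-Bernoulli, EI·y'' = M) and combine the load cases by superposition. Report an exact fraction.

Load 1 — triangular load w₀=-20 kN/m (0→w₀ over full span):
  y_1 = -w₀x(7L⁴-10L²x²+3x⁴)/(360LEI) = -(-20)·12·(7·20⁴-10·20²·12²+3·12⁴)/(360·20·200000) = 4736/46875 m
Load 2 — point force P=14 kN at a=20/3 m (b=L-a=40/3):
  y_2 = -Pa(L-x)(2Lx-a²-x²)/(6LEI)  [x>a] = -14·(20/3)·(20-12)·(2·20·12-(20/3)²-12²)/(6·20·200000) = -2296/253125 m
Superposition: y = Σ y_i = 116392/1265625 m ≈ 0.091964 m

y(12) = 116392/1265625 m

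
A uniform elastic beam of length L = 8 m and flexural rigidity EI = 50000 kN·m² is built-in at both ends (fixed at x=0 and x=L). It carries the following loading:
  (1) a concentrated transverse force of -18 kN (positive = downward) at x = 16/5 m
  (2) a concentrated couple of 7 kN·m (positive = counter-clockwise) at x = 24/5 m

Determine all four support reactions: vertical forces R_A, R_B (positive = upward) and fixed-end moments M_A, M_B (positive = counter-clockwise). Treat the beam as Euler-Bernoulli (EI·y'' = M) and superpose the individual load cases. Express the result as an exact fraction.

R_A = -2601/250 kN, M_A = -2312/125 kN·m, R_B = -1899/250 kN, M_B = 1833/125 kN·m

Load 1 — point force P=-18 kN at a=16/5 m (b=L-a=24/5):
  R_A = Pb²(3a+b)/L³ = (-18)·(24/5)²·(3·(16/5)+(24/5))/8³ = -1458/125 kN
  M_A = Pab²/L² = (-18)·(16/5)·(24/5)²/8² = -2592/125 kN·m
  R_B = Pa²(a+3b)/L³ = (-18)·(16/5)²·((16/5)+3·(24/5))/8³ = -792/125 kN
  M_B = -Pa²b/L² = -(-18)·(16/5)²·(24/5)/8² = 1728/125 kN·m
Load 2 — applied couple M₀=7 kN·m at a=24/5 m (b=L-a=16/5):
  R_A = 6M₀ab/L³ = 6·7·(24/5)·(16/5)/8³ = 63/50 kN
  M_A = M₀b(2a-b)/L² = 7·(16/5)·(2·(24/5)-(16/5))/8² = 56/25 kN·m
  R_B = -6M₀ab/L³ = -6·7·(24/5)·(16/5)/8³ = -63/50 kN
  M_B = M₀a(2b-a)/L² = 7·(24/5)·(2·(16/5)-(24/5))/8² = 21/25 kN·m
Superposition: R_A = -2601/250 kN, M_A = -2312/125 kN·m, R_B = -1899/250 kN, M_B = 1833/125 kN·m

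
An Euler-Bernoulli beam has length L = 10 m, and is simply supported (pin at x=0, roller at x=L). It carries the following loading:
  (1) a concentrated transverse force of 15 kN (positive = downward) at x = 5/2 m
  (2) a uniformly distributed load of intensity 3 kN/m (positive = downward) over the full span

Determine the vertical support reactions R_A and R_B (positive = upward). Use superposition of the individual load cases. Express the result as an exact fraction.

R_A = 105/4 kN, R_B = 75/4 kN

Load 1 — point force P=15 kN at a=5/2 m (b=L-a=15/2):
  R_A = Pb/L = 15·(15/2)/10 = 45/4 kN
  R_B = Pa/L = 15·(5/2)/10 = 15/4 kN
Load 2 — uniform load w=3 kN/m over full span:
  R_A = wL/2 = 3·10/2 = 15 kN
  R_B = wL/2 = 3·10/2 = 15 kN
Superposition: R_A = 105/4 kN, R_B = 75/4 kN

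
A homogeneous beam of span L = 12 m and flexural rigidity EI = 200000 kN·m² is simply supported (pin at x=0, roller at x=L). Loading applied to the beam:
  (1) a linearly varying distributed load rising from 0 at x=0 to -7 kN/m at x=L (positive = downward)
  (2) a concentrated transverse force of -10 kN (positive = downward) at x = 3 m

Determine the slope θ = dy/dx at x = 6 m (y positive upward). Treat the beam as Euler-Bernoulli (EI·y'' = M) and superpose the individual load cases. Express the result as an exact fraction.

Load 1 — triangular load w₀=-7 kN/m (0→w₀ over full span):
  θ_1 = -w₀(7L⁴-30L²x²+15x⁴)/(360LEI) = -(-7)·(7·12⁴-30·12²·6²+15·6⁴)/(360·12·200000) = 147/2000000 rad
Load 2 — point force P=-10 kN at a=3 m (b=L-a=9):
  θ_2 = -Pa(2L²-6Lx+3x²+a²)/(6LEI)  [x>a] = -(-10)·3·(2·12²-6·12·6+3·6²+3²)/(6·12·200000) = -9/160000 rad
Superposition: θ = Σ θ_i = 69/4000000 rad ≈ 0.000017 rad

θ(6) = 69/4000000 rad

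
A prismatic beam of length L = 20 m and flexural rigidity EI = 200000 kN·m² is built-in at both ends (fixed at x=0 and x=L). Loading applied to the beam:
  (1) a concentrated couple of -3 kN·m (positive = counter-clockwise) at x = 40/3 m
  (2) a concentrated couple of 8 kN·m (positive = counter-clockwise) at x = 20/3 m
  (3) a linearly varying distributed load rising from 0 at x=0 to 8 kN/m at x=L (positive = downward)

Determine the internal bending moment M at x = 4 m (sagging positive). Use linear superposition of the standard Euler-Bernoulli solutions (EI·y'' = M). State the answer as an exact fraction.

M(4) = -63/5 kN·m

Load 1 — applied couple M₀=-3 kN·m at a=40/3 m (b=L-a=20/3):
  M_1 = R_Ax - M_A  [x≤a] with R_A=-1/5, M_A=-1 = (-1/5)·4 - (-1) = 1/5 kN·m
Load 2 — applied couple M₀=8 kN·m at a=20/3 m (b=L-a=40/3):
  M_2 = R_Ax - M_A  [x≤a] with R_A=8/15, M_A=0 = (8/15)·4 - 0 = 32/15 kN·m
Load 3 — triangular load w₀=8 kN/m (0→w₀ over full span):
  M_3 = 3w₀Lx/20 - w₀L²/30 - w₀x³/(6L) = 3·8·20·4/20 - 8·20²/30 - 8·4³/(6·20) = -224/15 kN·m
Superposition: M = Σ M_i = -63/5 kN·m ≈ -12.600000 kN·m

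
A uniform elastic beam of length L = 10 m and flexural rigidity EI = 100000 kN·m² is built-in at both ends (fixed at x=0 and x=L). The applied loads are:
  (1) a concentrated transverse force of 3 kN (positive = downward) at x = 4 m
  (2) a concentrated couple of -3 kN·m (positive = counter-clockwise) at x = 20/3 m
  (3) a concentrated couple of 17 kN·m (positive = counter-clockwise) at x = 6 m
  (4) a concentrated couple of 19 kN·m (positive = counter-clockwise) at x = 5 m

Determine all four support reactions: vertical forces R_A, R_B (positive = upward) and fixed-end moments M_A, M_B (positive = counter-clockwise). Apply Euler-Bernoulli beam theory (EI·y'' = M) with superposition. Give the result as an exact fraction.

Load 1 — point force P=3 kN at a=4 m (b=L-a=6):
  R_A = Pb²(3a+b)/L³ = 3·6²·(3·4+6)/10³ = 243/125 kN
  M_A = Pab²/L² = 3·4·6²/10² = 108/25 kN·m
  R_B = Pa²(a+3b)/L³ = 3·4²·(4+3·6)/10³ = 132/125 kN
  M_B = -Pa²b/L² = -3·4²·6/10² = -72/25 kN·m
Load 2 — applied couple M₀=-3 kN·m at a=20/3 m (b=L-a=10/3):
  R_A = 6M₀ab/L³ = 6·(-3)·(20/3)·(10/3)/10³ = -2/5 kN
  M_A = M₀b(2a-b)/L² = (-3)·(10/3)·(2·(20/3)-(10/3))/10² = -1 kN·m
  R_B = -6M₀ab/L³ = -6·(-3)·(20/3)·(10/3)/10³ = 2/5 kN
  M_B = M₀a(2b-a)/L² = (-3)·(20/3)·(2·(10/3)-(20/3))/10² = 0 kN·m
Load 3 — applied couple M₀=17 kN·m at a=6 m (b=L-a=4):
  R_A = 6M₀ab/L³ = 6·17·6·4/10³ = 306/125 kN
  M_A = M₀b(2a-b)/L² = 17·4·(2·6-4)/10² = 136/25 kN·m
  R_B = -6M₀ab/L³ = -6·17·6·4/10³ = -306/125 kN
  M_B = M₀a(2b-a)/L² = 17·6·(2·4-6)/10² = 51/25 kN·m
Load 4 — applied couple M₀=19 kN·m at a=5 m (b=L-a=5):
  R_A = 6M₀ab/L³ = 6·19·5·5/10³ = 57/20 kN
  M_A = M₀b(2a-b)/L² = 19·5·(2·5-5)/10² = 19/4 kN·m
  R_B = -6M₀ab/L³ = -6·19·5·5/10³ = -57/20 kN
  M_B = M₀a(2b-a)/L² = 19·5·(2·5-5)/10² = 19/4 kN·m
Superposition: R_A = 3421/500 kN, M_A = 1351/100 kN·m, R_B = -1921/500 kN, M_B = 391/100 kN·m

R_A = 3421/500 kN, M_A = 1351/100 kN·m, R_B = -1921/500 kN, M_B = 391/100 kN·m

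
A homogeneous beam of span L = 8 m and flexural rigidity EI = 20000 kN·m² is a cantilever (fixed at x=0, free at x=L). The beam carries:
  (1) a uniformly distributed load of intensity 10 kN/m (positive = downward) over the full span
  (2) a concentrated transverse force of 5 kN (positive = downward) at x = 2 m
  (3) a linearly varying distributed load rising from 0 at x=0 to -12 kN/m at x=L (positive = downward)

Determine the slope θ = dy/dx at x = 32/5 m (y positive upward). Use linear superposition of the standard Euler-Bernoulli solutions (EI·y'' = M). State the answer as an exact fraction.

θ(32/5) = -90271/18750000 rad

Load 1 — uniform load w=10 kN/m over full span:
  θ_1 = -wx(x²-3Lx+3L²)/(6EI) = -10·(32/5)·((32/5)²-3·8·(32/5)+3·8²)/(6·20000) = -1984/46875 rad
Load 2 — point force P=5 kN at a=2 m (b=L-a=6):
  θ_2 = -Pa²/(2EI)  [x>a] = -5·2²/(2·20000) = -1/2000 rad
Load 3 — triangular load w₀=-12 kN/m (0→w₀ over full span):
  θ_3 = (w₀Lx²/4-w₀L²x/3-w₀x⁴/(24L))/EI = ((-12)·8·(32/5)²/4-(-12)·8²·(32/5)/3-(-12)·(32/5)⁴/(24·8))/20000 = 14848/390625 rad
Superposition: θ = Σ θ_i = -90271/18750000 rad ≈ -0.004814 rad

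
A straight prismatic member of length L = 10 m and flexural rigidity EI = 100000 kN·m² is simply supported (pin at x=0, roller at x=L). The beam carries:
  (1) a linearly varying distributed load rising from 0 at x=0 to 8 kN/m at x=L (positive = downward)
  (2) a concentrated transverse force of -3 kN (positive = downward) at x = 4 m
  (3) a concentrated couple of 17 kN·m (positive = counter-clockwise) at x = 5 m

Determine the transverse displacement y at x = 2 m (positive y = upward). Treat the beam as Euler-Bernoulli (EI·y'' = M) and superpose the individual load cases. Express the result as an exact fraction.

y(2) = -40417/15000000 m

Load 1 — triangular load w₀=8 kN/m (0→w₀ over full span):
  y_1 = -w₀x(7L⁴-10L²x²+3x⁴)/(360LEI) = -8·2·(7·10⁴-10·10²·2²+3·2⁴)/(360·10·100000) = -688/234375 m
Load 2 — point force P=-3 kN at a=4 m (b=L-a=6):
  y_2 = -Pbx(L²-b²-x²)/(6LEI)  [x≤a] = -(-3)·6·2·(10²-6²-2²)/(6·10·100000) = 9/25000 m
Load 3 — applied couple M₀=17 kN·m at a=5 m (b=L-a=5):
  y_3 = (M₀x³/(6L)+C₁x)/EI  [x≤a] with C₁=M₀(3b²-L²)/(6L)=-85/12 = (17·2³/(6·10)+(-85/12)·2)/100000 = -119/1000000 m
Superposition: y = Σ y_i = -40417/15000000 m ≈ -0.002694 m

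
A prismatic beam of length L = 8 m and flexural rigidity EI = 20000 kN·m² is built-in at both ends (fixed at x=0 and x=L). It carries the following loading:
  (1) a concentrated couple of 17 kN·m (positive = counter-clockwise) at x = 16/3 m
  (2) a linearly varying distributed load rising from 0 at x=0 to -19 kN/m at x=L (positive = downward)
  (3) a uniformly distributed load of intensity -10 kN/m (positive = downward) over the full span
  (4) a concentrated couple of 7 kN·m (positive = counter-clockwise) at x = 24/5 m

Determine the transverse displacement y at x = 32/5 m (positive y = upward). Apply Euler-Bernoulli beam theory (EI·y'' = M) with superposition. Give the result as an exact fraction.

y(32/5) = 388733/87890625 m

Load 1 — applied couple M₀=17 kN·m at a=16/3 m (b=L-a=8/3):
  y_1 = (R_Ax³/6 - M_Ax²/2 - M₀(x-a)²/2)/EI  [x>a] with R_A=17/6, M_A=17/3 = ((17/6)·(32/5)³/6 - (17/3)·(32/5)²/2 - 17·((32/5)-(16/3))²/2)/20000 = -68/703125 m
Load 2 — triangular load w₀=-19 kN/m (0→w₀ over full span):
  y_2 = -w₀x²(L-x)²(x+2L)/(120LEI) = -(-19)·(32/5)²·(8-(32/5))²·((32/5)+2·8)/(120·8·20000) = 68096/29296875 m
Load 3 — uniform load w=-10 kN/m over full span:
  y_3 = -wx²(L-x)²/(24EI) = -(-10)·(32/5)²·(8-(32/5))²/(24·20000) = 512/234375 m
Load 4 — applied couple M₀=7 kN·m at a=24/5 m (b=L-a=16/5):
  y_4 = (R_Ax³/6 - M_Ax²/2 - M₀(x-a)²/2)/EI  [x>a] with R_A=63/50, M_A=56/25 = ((63/50)·(32/5)³/6 - (56/25)·(32/5)²/2 - 7·((32/5)-(24/5))²/2)/20000 = 21/1953125 m
Superposition: y = Σ y_i = 388733/87890625 m ≈ 0.004423 m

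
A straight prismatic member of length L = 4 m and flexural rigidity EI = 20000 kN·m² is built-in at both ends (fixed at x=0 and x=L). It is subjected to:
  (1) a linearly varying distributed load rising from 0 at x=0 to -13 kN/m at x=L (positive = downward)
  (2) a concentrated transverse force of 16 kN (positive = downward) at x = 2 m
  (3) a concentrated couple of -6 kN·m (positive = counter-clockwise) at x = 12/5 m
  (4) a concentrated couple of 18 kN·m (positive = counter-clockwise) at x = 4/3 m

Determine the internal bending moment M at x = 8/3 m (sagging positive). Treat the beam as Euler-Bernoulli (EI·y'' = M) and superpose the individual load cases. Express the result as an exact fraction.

M(8/3) = -1556/2025 kN·m

Load 1 — triangular load w₀=-13 kN/m (0→w₀ over full span):
  M_1 = 3w₀Lx/20 - w₀L²/30 - w₀x³/(6L) = 3·(-13)·4·(8/3)/20 - (-13)·4²/30 - (-13)·(8/3)³/(6·4) = -1456/405 kN·m
Load 2 — point force P=16 kN at a=2 m (b=L-a=2):
  M_2 = Pa²(a+3b)(L-x)/L³ - Pa²b/L²  [x>a] = 16·2²·(2+3·2)·(4-(8/3))/4³ - 16·2²·2/4² = 8/3 kN·m
Load 3 — applied couple M₀=-6 kN·m at a=12/5 m (b=L-a=8/5):
  M_3 = R_Ax - M_A - M₀  [x>a] with R_A=-54/25, M_A=-48/25 = (-54/25)·(8/3) - (-48/25) - (-6) = 54/25 kN·m
Load 4 — applied couple M₀=18 kN·m at a=4/3 m (b=L-a=8/3):
  M_4 = R_Ax - M_A - M₀  [x>a] with R_A=6, M_A=0 = 6·(8/3) - 0 - 18 = -2 kN·m
Superposition: M = Σ M_i = -1556/2025 kN·m ≈ -0.768395 kN·m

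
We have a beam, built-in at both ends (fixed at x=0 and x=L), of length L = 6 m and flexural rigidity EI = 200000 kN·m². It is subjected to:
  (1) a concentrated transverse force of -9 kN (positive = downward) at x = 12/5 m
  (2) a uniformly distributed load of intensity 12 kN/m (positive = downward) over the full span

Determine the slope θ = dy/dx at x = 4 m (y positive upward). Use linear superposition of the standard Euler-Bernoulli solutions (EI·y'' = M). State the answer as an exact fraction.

Load 1 — point force P=-9 kN at a=12/5 m (b=L-a=18/5):
  θ_1 = Pa²(L-x)(2bL-(3b+a)(L-x))/(2L³EI)  [x>a] = (-9)·(12/5)²·(6-4)·(2·(18/5)·6-(3·(18/5)+(12/5))·(6-4))/(2·6³·200000) = -63/3125000 rad
Load 2 — uniform load w=12 kN/m over full span:
  θ_2 = -wx(L-x)(L-2x)/(12EI) = -12·4·(6-4)·(6-2·4)/(12·200000) = 1/12500 rad
Superposition: θ = Σ θ_i = 187/3125000 rad ≈ 0.000060 rad

θ(4) = 187/3125000 rad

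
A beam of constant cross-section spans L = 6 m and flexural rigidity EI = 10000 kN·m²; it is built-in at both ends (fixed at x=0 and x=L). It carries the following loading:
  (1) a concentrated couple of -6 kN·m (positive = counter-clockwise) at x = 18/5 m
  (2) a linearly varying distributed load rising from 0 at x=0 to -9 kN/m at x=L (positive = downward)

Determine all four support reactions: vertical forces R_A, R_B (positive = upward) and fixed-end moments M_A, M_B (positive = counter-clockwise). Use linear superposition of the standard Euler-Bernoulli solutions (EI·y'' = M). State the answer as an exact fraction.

R_A = -477/50 kN, M_A = -318/25 kN·m, R_B = -873/50 kN, M_B = 387/25 kN·m

Load 1 — applied couple M₀=-6 kN·m at a=18/5 m (b=L-a=12/5):
  R_A = 6M₀ab/L³ = 6·(-6)·(18/5)·(12/5)/6³ = -36/25 kN
  M_A = M₀b(2a-b)/L² = (-6)·(12/5)·(2·(18/5)-(12/5))/6² = -48/25 kN·m
  R_B = -6M₀ab/L³ = -6·(-6)·(18/5)·(12/5)/6³ = 36/25 kN
  M_B = M₀a(2b-a)/L² = (-6)·(18/5)·(2·(12/5)-(18/5))/6² = -18/25 kN·m
Load 2 — triangular load w₀=-9 kN/m (0→w₀ over full span):
  R_A = 3w₀L/20 = 3·(-9)·6/20 = -81/10 kN
  M_A = w₀L²/30 = (-9)·6²/30 = -54/5 kN·m
  R_B = 7w₀L/20 = 7·(-9)·6/20 = -189/10 kN
  M_B = -w₀L²/20 = -(-9)·6²/20 = 81/5 kN·m
Superposition: R_A = -477/50 kN, M_A = -318/25 kN·m, R_B = -873/50 kN, M_B = 387/25 kN·m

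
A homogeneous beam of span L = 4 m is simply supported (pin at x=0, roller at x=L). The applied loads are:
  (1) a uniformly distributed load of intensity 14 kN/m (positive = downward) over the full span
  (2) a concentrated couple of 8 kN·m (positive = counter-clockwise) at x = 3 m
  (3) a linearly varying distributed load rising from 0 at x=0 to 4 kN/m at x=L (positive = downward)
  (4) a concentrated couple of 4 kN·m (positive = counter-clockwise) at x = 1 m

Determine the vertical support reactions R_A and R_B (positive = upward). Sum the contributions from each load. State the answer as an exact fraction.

Load 1 — uniform load w=14 kN/m over full span:
  R_A = wL/2 = 14·4/2 = 28 kN
  R_B = wL/2 = 14·4/2 = 28 kN
Load 2 — applied couple M₀=8 kN·m at a=3 m (b=L-a=1):
  R_A = M₀/L = 8/4 = 2 kN
  R_B = -M₀/L = -8/4 = -2 kN
Load 3 — triangular load w₀=4 kN/m (0→w₀ over full span):
  R_A = w₀L/6 = 4·4/6 = 8/3 kN
  R_B = w₀L/3 = 4·4/3 = 16/3 kN
Load 4 — applied couple M₀=4 kN·m at a=1 m (b=L-a=3):
  R_A = M₀/L = 4/4 = 1 kN
  R_B = -M₀/L = -4/4 = -1 kN
Superposition: R_A = 101/3 kN, R_B = 91/3 kN

R_A = 101/3 kN, R_B = 91/3 kN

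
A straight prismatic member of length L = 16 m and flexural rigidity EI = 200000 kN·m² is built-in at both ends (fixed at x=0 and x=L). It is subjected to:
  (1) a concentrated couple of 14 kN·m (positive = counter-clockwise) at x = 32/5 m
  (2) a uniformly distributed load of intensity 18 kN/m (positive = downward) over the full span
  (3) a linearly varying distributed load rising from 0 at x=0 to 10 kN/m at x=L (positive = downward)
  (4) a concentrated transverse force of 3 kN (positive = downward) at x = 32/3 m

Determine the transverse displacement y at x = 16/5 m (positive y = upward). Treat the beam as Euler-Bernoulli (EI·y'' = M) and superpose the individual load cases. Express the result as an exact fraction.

Load 1 — applied couple M₀=14 kN·m at a=32/5 m (b=L-a=48/5):
  y_1 = (R_Ax³/6 - M_Ax²/2)/EI  [x≤a] with R_A=63/50, M_A=42/25 = ((63/50)·(16/5)³/6 - (42/25)·(16/5)²/2)/200000 = -84/9765625 m
Load 2 — uniform load w=18 kN/m over full span:
  y_2 = -wx²(L-x)²/(24EI) = -18·(16/5)²·(16-(16/5))²/(24·200000) = -12288/1953125 m
Load 3 — triangular load w₀=10 kN/m (0→w₀ over full span):
  y_3 = -w₀x²(L-x)²(x+2L)/(120LEI) = -10·(16/5)²·(16-(16/5))²·((16/5)+2·16)/(120·16·200000) = -45056/29296875 m
Load 4 — point force P=3 kN at a=32/3 m (b=L-a=16/3):
  y_4 = -Pb²x²(3aL-(3a+b)x)/(6L³EI)  [x≤a] = -3·(16/3)²·(16/5)²·(3·(32/3)·16-(3·(32/3)+(16/3))·(16/5))/(6·16³·200000) = -736/10546875 m
Superposition: y = Σ y_i = -2085052/263671875 m ≈ -0.007908 m

y(16/5) = -2085052/263671875 m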